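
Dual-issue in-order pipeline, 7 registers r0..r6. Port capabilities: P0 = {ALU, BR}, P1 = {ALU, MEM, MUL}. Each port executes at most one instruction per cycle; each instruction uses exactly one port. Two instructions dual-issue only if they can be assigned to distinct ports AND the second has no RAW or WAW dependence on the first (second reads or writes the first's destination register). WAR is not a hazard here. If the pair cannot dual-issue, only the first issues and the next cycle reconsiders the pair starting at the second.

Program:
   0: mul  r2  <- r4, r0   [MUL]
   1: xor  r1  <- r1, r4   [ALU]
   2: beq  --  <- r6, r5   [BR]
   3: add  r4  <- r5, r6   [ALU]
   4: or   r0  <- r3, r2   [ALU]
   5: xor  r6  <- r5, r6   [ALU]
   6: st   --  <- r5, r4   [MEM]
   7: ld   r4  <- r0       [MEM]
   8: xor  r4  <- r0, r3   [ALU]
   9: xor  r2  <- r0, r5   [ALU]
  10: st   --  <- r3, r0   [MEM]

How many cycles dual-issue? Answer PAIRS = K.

[0] i0+i1  mul.MUL+xor.ALU  -- pair
[1] i2+i3  beq.BR+add.ALU  -- pair
[2] i4+i5  or.ALU+xor.ALU  -- pair
[3] i6  st.MEM  -- no-port MEM/MEM
[4] i7  ld.MEM  -- WAW r4
[5] i8+i9  xor.ALU+xor.ALU  -- pair
[6] i10  st.MEM  -- tail

PAIRS = 4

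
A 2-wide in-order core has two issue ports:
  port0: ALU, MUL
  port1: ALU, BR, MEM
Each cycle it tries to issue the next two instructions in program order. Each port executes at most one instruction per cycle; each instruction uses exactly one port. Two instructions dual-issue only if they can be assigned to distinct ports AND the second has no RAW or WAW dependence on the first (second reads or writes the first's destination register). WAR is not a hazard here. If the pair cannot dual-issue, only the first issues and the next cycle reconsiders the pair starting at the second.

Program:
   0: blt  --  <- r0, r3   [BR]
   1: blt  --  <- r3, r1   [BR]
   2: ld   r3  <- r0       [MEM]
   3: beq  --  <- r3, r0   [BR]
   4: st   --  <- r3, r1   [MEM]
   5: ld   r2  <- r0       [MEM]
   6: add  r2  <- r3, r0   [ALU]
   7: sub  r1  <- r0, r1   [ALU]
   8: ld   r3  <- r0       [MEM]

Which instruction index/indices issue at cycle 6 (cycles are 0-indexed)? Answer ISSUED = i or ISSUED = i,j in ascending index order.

ISSUED = 6,7

t=0 i0:blt.BR ; no-port BR/BR
t=1 i1:blt.BR ; no-port BR/MEM
t=2 i2:ld.MEM ; no-port MEM/BR
t=3 i3:beq.BR ; no-port BR/MEM
t=4 i4:st.MEM ; no-port MEM/MEM
t=5 i5:ld.MEM ; WAW r2
t=6 i6+i7:add.ALU sub.ALU ; pair
t=7 i8:ld.MEM ; tail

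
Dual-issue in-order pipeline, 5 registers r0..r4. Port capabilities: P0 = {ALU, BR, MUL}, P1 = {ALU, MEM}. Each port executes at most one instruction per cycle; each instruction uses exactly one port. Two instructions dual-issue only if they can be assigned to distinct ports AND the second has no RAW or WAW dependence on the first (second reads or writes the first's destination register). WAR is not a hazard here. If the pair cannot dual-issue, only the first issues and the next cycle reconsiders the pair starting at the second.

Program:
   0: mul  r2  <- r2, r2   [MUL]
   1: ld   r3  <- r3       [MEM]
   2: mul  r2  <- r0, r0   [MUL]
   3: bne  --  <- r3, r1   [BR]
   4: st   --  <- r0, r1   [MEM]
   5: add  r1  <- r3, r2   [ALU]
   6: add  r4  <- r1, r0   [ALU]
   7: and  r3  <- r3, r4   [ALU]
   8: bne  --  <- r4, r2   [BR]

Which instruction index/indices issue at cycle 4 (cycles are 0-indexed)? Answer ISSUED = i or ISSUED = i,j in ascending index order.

ISSUED = 6

#0 head=0: mul.MUL ld.MEM i0+i1 2-wide
#1 head=2: mul.MUL i2 no-port MUL/BR
#2 head=3: bne.BR st.MEM i3+i4 2-wide
#3 head=5: add.ALU i5 RAW r1
#4 head=6: add.ALU i6 RAW r4
#5 head=7: and.ALU bne.BR i7+i8 2-wide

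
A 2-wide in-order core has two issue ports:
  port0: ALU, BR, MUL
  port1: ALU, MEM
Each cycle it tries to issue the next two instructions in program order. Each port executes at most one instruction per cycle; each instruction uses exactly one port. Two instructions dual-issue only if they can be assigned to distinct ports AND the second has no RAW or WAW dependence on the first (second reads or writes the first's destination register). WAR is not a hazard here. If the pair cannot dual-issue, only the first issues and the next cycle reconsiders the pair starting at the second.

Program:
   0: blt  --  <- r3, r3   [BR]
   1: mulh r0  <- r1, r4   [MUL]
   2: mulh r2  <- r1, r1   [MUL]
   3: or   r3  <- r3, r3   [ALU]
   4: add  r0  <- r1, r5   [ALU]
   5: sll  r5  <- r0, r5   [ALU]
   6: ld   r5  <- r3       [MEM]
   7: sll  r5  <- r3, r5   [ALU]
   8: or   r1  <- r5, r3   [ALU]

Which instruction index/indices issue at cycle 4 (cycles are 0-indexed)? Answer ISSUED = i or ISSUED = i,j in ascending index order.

#0 head=0: blt.BR i0 no-port BR/MUL
#1 head=1: mulh.MUL i1 no-port MUL/MUL
#2 head=2: mulh.MUL;or.ALU i2,i3 pair
#3 head=4: add.ALU i4 RAW r0
#4 head=5: sll.ALU i5 WAW r5
#5 head=6: ld.MEM i6 RAW+WAW r5
#6 head=7: sll.ALU i7 RAW r5
#7 head=8: or.ALU i8 tail

ISSUED = 5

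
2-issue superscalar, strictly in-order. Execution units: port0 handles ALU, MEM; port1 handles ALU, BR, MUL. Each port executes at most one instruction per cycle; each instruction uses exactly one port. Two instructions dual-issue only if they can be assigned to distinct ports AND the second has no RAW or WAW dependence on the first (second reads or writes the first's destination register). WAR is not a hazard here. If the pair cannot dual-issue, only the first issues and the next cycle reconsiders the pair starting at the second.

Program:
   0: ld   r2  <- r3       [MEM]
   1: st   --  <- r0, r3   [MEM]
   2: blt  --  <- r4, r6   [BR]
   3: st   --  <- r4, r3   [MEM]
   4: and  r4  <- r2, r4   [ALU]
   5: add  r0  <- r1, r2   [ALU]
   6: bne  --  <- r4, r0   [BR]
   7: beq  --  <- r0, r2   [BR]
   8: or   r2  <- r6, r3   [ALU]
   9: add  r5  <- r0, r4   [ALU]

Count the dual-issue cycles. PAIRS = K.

0. ld @i0  | no-port MEM/MEM
1. st;blt @i1,i2  | dual
2. st;and @i3,i4  | dual
3. add @i5  | RAW r0
4. bne @i6  | no-port BR/BR
5. beq;or @i7,i8  | dual
6. add @i9  | tail

PAIRS = 3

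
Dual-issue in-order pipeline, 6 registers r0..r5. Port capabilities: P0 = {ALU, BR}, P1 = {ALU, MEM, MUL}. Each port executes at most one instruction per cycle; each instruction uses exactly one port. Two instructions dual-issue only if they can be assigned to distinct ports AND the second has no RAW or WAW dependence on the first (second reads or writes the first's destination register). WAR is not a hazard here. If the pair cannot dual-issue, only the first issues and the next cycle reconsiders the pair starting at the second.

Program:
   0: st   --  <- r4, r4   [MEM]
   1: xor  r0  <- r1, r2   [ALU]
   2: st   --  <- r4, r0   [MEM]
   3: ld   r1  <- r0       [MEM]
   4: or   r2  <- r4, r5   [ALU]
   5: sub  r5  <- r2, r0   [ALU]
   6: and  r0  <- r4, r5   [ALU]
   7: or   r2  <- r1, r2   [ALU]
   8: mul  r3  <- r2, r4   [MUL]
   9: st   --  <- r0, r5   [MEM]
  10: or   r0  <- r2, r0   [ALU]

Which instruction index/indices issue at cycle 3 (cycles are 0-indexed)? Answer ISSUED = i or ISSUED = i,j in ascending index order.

ISSUED = 5

  cy0 -> i0,i1 (st+xor) pair
  cy1 -> i2 (st) no-port MEM/MEM
  cy2 -> i3,i4 (ld+or) pair
  cy3 -> i5 (sub) RAW r5
  cy4 -> i6,i7 (and+or) pair
  cy5 -> i8 (mul) no-port MUL/MEM
  cy6 -> i9,i10 (st+or) pair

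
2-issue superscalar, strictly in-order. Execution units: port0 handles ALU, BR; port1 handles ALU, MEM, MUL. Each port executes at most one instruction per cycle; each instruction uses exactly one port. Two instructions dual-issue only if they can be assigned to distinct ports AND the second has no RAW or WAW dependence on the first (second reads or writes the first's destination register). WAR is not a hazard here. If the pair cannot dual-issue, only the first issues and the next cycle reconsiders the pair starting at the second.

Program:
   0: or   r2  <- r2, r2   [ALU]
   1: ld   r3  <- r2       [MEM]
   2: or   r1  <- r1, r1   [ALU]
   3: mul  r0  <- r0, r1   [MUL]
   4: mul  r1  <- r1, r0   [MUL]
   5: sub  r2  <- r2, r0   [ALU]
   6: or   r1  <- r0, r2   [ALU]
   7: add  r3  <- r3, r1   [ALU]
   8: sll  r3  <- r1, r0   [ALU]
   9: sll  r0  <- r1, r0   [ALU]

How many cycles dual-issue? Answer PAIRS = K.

#0 head=0: or i0 RAW r2
#1 head=1: ld or i1+i2 dual
#2 head=3: mul i3 no-port MUL/MUL
#3 head=4: mul sub i4+i5 dual
#4 head=6: or i6 RAW r1
#5 head=7: add i7 WAW r3
#6 head=8: sll sll i8+i9 dual

PAIRS = 3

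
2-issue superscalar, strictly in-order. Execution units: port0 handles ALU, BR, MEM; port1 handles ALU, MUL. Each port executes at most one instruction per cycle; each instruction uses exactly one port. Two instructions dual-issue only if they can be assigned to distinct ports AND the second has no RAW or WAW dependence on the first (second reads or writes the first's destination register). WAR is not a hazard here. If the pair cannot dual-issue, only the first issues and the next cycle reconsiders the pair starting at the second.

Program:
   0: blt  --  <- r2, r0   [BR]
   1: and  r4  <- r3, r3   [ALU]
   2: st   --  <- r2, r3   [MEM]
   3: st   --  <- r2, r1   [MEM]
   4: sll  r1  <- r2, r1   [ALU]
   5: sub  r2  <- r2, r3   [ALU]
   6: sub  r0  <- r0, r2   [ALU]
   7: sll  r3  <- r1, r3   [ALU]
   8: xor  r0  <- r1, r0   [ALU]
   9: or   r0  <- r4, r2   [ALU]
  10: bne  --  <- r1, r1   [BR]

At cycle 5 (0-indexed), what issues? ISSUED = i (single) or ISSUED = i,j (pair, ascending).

#0 head=0: blt+and i0&i1 dual
#1 head=2: st i2 no-port MEM/MEM
#2 head=3: st+sll i3&i4 dual
#3 head=5: sub i5 RAW r2
#4 head=6: sub+sll i6&i7 dual
#5 head=8: xor i8 WAW r0
#6 head=9: or+bne i9&i10 dual

ISSUED = 8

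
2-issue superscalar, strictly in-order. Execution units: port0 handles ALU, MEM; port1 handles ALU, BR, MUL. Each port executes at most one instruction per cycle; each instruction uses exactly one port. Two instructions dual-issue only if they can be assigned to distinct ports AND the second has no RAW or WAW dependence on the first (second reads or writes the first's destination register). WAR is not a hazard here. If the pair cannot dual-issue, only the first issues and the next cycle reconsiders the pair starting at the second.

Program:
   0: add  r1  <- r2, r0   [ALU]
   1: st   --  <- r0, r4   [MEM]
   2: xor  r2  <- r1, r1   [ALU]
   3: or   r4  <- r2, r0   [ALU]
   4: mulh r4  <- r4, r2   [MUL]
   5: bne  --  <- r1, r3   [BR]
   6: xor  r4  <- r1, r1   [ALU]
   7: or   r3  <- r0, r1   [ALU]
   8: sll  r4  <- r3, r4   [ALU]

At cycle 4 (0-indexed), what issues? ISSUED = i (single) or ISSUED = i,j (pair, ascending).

t=0 i0&i1:add+st ; dual
t=1 i2:xor ; RAW r2
t=2 i3:or ; RAW+WAW r4
t=3 i4:mulh ; no-port MUL/BR
t=4 i5&i6:bne+xor ; dual
t=5 i7:or ; RAW r3
t=6 i8:sll ; tail

ISSUED = 5,6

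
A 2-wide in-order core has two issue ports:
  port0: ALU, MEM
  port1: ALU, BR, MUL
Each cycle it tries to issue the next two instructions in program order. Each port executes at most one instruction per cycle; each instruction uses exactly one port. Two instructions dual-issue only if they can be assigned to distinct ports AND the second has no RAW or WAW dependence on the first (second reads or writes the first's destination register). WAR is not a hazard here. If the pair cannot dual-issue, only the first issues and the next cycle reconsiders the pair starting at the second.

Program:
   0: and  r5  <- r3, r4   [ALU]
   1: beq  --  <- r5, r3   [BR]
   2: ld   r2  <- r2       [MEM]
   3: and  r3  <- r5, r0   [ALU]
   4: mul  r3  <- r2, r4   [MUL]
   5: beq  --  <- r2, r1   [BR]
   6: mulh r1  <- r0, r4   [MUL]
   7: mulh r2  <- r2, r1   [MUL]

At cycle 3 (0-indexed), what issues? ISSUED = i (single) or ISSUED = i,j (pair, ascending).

ISSUED = 4

0. and.ALU @i0  | RAW r5
1. beq.BR/ld.MEM @i1,i2  | dual
2. and.ALU @i3  | WAW r3
3. mul.MUL @i4  | no-port MUL/BR
4. beq.BR @i5  | no-port BR/MUL
5. mulh.MUL @i6  | no-port MUL/MUL
6. mulh.MUL @i7  | tail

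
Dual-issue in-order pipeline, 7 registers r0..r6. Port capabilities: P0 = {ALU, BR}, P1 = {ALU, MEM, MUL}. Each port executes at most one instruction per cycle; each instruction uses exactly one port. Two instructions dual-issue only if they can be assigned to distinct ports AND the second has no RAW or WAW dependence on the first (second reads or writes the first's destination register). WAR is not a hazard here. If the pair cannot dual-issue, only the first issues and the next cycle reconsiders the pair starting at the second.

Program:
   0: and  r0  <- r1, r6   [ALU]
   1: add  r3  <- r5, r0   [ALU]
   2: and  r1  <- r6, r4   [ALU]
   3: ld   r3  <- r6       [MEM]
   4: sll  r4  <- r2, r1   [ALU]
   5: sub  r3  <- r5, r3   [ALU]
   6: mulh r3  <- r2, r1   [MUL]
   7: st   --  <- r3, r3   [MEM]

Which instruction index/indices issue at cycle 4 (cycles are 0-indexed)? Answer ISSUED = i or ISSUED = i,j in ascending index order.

0. and.ALU @i0  | RAW r0
1. add.ALU/and.ALU @i1,i2  | pair
2. ld.MEM/sll.ALU @i3,i4  | pair
3. sub.ALU @i5  | WAW r3
4. mulh.MUL @i6  | no-port MUL/MEM
5. st.MEM @i7  | tail

ISSUED = 6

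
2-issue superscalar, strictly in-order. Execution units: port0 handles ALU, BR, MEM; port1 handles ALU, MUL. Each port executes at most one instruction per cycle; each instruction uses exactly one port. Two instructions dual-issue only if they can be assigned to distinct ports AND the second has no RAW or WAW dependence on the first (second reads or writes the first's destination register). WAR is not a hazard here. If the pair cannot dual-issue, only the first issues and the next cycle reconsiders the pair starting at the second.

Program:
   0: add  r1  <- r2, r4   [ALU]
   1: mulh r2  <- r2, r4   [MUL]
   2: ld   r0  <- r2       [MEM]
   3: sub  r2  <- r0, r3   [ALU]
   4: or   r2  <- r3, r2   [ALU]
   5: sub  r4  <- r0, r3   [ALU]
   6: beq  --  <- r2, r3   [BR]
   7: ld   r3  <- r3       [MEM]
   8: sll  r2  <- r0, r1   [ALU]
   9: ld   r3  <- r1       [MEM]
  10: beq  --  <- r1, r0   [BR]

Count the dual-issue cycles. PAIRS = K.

PAIRS = 3

t=0 i0,i1:add/mulh ; 2-wide
t=1 i2:ld ; RAW r0
t=2 i3:sub ; RAW+WAW r2
t=3 i4,i5:or/sub ; 2-wide
t=4 i6:beq ; no-port BR/MEM
t=5 i7,i8:ld/sll ; 2-wide
t=6 i9:ld ; no-port MEM/BR
t=7 i10:beq ; tail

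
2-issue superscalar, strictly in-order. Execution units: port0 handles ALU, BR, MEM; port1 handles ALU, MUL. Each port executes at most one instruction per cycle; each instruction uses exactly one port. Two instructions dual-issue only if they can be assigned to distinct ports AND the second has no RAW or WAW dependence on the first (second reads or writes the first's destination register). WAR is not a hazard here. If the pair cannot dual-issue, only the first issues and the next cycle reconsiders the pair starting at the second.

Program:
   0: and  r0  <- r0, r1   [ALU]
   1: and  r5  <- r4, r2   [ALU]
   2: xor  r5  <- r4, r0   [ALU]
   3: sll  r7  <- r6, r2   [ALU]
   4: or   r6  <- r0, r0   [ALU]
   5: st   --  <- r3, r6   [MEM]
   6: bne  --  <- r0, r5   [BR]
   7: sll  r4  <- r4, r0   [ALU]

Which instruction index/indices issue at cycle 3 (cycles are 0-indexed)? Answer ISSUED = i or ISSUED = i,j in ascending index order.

ISSUED = 5

[0] i0+i1  and/and  -- 2-wide
[1] i2+i3  xor/sll  -- 2-wide
[2] i4  or  -- RAW r6
[3] i5  st  -- no-port MEM/BR
[4] i6+i7  bne/sll  -- 2-wide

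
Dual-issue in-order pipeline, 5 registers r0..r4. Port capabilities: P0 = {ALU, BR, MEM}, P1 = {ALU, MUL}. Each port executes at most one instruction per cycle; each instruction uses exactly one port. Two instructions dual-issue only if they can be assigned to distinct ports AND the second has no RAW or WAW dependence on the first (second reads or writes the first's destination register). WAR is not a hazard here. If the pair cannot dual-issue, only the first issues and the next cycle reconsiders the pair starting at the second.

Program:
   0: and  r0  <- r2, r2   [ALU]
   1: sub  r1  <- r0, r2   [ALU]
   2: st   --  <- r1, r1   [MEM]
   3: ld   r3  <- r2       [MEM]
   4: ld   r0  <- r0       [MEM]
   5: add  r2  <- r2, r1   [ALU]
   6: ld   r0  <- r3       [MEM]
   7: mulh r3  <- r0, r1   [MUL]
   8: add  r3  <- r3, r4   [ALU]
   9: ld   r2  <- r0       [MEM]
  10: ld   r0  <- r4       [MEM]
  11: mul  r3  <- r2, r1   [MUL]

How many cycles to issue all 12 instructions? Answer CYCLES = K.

  cy0 -> i0 (and.ALU) RAW r0
  cy1 -> i1 (sub.ALU) RAW r1
  cy2 -> i2 (st.MEM) no-port MEM/MEM
  cy3 -> i3 (ld.MEM) no-port MEM/MEM
  cy4 -> i4+i5 (ld.MEM+add.ALU) pair
  cy5 -> i6 (ld.MEM) RAW r0
  cy6 -> i7 (mulh.MUL) RAW+WAW r3
  cy7 -> i8+i9 (add.ALU+ld.MEM) pair
  cy8 -> i10+i11 (ld.MEM+mul.MUL) pair

CYCLES = 9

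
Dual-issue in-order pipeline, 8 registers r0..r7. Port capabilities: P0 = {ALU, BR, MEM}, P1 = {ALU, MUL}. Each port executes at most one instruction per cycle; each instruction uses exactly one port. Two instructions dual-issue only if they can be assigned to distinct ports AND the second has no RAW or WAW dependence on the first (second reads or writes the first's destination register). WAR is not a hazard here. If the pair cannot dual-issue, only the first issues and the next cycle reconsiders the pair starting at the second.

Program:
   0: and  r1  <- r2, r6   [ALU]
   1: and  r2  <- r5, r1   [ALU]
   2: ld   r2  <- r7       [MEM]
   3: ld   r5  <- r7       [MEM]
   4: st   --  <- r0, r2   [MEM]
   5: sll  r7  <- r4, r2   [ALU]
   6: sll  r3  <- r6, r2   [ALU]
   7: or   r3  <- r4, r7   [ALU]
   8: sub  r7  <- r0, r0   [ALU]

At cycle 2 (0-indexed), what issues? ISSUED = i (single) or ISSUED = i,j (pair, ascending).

c0: i0 and  RAW r1
c1: i1 and  WAW r2
c2: i2 ld  no-port MEM/MEM
c3: i3 ld  no-port MEM/MEM
c4: i4,i5 st+sll  pair
c5: i6 sll  WAW r3
c6: i7,i8 or+sub  pair

ISSUED = 2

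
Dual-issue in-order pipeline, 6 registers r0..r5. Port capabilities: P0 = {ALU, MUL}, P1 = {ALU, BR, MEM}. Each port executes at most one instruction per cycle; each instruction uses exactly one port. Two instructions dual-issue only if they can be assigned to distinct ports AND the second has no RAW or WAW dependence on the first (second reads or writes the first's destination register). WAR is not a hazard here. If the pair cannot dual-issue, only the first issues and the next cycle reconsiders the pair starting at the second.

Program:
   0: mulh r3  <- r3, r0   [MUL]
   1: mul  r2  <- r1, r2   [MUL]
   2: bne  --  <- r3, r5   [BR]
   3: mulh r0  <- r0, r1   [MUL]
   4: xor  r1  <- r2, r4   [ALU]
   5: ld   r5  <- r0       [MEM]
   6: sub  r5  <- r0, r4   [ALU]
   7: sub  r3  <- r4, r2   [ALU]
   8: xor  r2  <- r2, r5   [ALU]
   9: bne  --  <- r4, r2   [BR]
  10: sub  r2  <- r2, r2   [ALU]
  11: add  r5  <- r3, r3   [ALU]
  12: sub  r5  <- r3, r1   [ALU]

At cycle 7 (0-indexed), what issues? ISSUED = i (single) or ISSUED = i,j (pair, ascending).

ISSUED = 11

  cy0 -> i0 (mulh.MUL) no-port MUL/MUL
  cy1 -> i1,i2 (mul.MUL/bne.BR) pair
  cy2 -> i3,i4 (mulh.MUL/xor.ALU) pair
  cy3 -> i5 (ld.MEM) WAW r5
  cy4 -> i6,i7 (sub.ALU/sub.ALU) pair
  cy5 -> i8 (xor.ALU) RAW r2
  cy6 -> i9,i10 (bne.BR/sub.ALU) pair
  cy7 -> i11 (add.ALU) WAW r5
  cy8 -> i12 (sub.ALU) tail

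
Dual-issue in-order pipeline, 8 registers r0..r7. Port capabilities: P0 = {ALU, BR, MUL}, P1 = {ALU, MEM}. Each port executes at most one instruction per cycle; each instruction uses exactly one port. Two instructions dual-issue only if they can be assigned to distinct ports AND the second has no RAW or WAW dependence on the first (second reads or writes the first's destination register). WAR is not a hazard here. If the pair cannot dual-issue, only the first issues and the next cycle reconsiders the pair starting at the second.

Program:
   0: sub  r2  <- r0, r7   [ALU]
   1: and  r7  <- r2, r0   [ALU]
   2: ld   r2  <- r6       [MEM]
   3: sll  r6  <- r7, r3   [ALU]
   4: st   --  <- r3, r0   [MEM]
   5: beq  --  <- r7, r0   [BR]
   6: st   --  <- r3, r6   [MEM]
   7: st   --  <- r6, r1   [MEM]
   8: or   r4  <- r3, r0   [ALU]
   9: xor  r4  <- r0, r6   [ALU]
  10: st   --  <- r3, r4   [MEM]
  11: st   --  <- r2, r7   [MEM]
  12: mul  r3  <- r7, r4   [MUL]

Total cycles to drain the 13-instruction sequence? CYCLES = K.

CYCLES = 8

0. sub.ALU @i0  | RAW r2
1. and.ALU/ld.MEM @i1/i2  | dual
2. sll.ALU/st.MEM @i3/i4  | dual
3. beq.BR/st.MEM @i5/i6  | dual
4. st.MEM/or.ALU @i7/i8  | dual
5. xor.ALU @i9  | RAW r4
6. st.MEM @i10  | no-port MEM/MEM
7. st.MEM/mul.MUL @i11/i12  | dual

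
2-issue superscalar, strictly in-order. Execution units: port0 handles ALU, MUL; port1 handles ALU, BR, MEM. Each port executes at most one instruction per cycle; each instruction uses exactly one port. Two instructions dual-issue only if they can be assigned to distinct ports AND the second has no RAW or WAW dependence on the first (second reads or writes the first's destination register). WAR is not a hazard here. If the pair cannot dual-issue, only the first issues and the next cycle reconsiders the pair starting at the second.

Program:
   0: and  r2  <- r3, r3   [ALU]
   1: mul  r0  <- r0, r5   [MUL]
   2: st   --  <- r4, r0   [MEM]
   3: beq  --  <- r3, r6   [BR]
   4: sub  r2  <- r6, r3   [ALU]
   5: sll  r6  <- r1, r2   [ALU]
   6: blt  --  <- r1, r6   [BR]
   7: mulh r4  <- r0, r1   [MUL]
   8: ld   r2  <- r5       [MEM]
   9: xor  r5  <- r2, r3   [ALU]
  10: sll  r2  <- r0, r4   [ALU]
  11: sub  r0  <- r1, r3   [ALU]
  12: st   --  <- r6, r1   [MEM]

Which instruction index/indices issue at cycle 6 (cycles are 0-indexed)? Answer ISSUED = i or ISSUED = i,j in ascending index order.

ISSUED = 9,10

  cy0 -> i0/i1 (and.ALU mul.MUL) dual
  cy1 -> i2 (st.MEM) no-port MEM/BR
  cy2 -> i3/i4 (beq.BR sub.ALU) dual
  cy3 -> i5 (sll.ALU) RAW r6
  cy4 -> i6/i7 (blt.BR mulh.MUL) dual
  cy5 -> i8 (ld.MEM) RAW r2
  cy6 -> i9/i10 (xor.ALU sll.ALU) dual
  cy7 -> i11/i12 (sub.ALU st.MEM) dual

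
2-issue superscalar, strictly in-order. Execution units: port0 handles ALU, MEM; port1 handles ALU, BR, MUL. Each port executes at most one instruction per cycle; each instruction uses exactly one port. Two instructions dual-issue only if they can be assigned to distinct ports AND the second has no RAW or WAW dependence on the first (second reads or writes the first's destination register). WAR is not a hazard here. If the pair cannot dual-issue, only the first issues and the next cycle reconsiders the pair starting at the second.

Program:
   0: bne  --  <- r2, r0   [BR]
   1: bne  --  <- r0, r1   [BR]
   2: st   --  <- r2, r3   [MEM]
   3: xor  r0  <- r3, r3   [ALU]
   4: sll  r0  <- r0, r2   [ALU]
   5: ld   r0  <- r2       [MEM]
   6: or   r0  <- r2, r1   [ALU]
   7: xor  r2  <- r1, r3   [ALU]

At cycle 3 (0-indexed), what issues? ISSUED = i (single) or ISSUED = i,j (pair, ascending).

ISSUED = 4

  cy0 -> i0 (bne.BR) no-port BR/BR
  cy1 -> i1/i2 (bne.BR;st.MEM) 2-wide
  cy2 -> i3 (xor.ALU) RAW+WAW r0
  cy3 -> i4 (sll.ALU) WAW r0
  cy4 -> i5 (ld.MEM) WAW r0
  cy5 -> i6/i7 (or.ALU;xor.ALU) 2-wide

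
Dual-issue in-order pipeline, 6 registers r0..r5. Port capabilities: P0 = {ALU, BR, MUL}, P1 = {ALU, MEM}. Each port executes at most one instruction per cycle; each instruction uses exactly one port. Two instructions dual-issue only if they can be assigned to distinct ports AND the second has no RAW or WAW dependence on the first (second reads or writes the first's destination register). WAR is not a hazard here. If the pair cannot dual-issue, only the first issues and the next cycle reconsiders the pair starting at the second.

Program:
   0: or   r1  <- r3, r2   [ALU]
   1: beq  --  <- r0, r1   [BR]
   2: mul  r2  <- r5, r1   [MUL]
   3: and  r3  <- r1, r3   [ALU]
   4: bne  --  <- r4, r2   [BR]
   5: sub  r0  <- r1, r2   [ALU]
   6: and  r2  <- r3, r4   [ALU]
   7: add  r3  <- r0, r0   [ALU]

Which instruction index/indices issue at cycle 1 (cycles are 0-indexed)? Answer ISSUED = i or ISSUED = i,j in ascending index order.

ISSUED = 1

0. or @i0  | RAW r1
1. beq @i1  | no-port BR/MUL
2. mul;and @i2,i3  | 2-wide
3. bne;sub @i4,i5  | 2-wide
4. and;add @i6,i7  | 2-wide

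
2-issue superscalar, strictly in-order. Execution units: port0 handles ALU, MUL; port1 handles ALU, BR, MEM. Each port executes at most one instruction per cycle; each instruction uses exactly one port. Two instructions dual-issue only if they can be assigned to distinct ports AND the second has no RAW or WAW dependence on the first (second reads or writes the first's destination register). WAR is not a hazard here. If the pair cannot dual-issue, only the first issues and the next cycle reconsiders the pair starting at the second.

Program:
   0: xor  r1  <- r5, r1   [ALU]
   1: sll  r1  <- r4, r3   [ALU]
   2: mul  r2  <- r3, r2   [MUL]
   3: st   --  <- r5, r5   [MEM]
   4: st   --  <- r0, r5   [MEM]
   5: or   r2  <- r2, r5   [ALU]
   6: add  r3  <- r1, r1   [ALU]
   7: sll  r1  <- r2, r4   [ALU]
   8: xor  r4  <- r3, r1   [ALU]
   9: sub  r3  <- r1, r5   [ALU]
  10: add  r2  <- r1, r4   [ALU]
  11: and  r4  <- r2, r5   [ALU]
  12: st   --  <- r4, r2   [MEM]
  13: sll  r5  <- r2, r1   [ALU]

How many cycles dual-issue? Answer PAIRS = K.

PAIRS = 5

t=0 i0:xor ; WAW r1
t=1 i1&i2:sll;mul ; dual
t=2 i3:st ; no-port MEM/MEM
t=3 i4&i5:st;or ; dual
t=4 i6&i7:add;sll ; dual
t=5 i8&i9:xor;sub ; dual
t=6 i10:add ; RAW r2
t=7 i11:and ; RAW r4
t=8 i12&i13:st;sll ; dual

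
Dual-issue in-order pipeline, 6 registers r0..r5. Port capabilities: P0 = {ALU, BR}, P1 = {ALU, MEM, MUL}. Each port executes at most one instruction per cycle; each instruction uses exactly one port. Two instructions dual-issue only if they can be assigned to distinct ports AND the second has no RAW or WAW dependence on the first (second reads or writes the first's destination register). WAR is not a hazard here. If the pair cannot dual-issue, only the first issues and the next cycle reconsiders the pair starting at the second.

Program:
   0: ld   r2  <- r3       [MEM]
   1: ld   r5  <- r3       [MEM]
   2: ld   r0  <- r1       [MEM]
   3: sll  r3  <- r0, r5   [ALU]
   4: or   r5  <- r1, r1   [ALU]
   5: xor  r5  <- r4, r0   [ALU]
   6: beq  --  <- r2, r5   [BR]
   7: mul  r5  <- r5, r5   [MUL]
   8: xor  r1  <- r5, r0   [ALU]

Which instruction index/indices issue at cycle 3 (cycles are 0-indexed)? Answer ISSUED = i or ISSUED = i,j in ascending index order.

t=0 i0:ld.MEM ; no-port MEM/MEM
t=1 i1:ld.MEM ; no-port MEM/MEM
t=2 i2:ld.MEM ; RAW r0
t=3 i3,i4:sll.ALU or.ALU ; 2-wide
t=4 i5:xor.ALU ; RAW r5
t=5 i6,i7:beq.BR mul.MUL ; 2-wide
t=6 i8:xor.ALU ; tail

ISSUED = 3,4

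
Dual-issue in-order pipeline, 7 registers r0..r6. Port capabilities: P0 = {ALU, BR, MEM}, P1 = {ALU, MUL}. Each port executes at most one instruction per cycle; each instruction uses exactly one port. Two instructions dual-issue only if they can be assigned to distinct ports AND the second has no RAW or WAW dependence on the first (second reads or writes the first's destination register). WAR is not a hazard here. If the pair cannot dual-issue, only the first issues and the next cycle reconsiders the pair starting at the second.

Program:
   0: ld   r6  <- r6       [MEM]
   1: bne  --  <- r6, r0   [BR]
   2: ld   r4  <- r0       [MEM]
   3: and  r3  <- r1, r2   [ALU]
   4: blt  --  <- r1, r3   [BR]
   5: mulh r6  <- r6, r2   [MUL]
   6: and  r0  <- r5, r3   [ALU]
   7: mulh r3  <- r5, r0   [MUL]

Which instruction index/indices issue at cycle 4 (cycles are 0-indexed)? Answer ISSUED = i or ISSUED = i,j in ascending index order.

ISSUED = 6

#0 head=0: ld i0 no-port MEM/BR
#1 head=1: bne i1 no-port BR/MEM
#2 head=2: ld and i2,i3 dual
#3 head=4: blt mulh i4,i5 dual
#4 head=6: and i6 RAW r0
#5 head=7: mulh i7 tail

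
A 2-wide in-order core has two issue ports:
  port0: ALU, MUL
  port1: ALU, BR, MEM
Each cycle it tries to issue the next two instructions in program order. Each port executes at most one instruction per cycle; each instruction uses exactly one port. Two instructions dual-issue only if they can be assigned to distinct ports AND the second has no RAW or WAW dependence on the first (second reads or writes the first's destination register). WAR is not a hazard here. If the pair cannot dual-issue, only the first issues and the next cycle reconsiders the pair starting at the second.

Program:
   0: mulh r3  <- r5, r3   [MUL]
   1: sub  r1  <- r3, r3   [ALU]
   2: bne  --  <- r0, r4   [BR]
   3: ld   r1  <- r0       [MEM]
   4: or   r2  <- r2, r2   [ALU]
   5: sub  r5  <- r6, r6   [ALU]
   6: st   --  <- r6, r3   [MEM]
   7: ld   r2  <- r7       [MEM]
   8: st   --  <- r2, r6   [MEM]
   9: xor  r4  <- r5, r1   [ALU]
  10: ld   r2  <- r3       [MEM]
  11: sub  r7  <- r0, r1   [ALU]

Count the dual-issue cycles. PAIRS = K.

PAIRS = 5

c0: i0 mulh  RAW r3
c1: i1,i2 sub bne  2-wide
c2: i3,i4 ld or  2-wide
c3: i5,i6 sub st  2-wide
c4: i7 ld  no-port MEM/MEM
c5: i8,i9 st xor  2-wide
c6: i10,i11 ld sub  2-wide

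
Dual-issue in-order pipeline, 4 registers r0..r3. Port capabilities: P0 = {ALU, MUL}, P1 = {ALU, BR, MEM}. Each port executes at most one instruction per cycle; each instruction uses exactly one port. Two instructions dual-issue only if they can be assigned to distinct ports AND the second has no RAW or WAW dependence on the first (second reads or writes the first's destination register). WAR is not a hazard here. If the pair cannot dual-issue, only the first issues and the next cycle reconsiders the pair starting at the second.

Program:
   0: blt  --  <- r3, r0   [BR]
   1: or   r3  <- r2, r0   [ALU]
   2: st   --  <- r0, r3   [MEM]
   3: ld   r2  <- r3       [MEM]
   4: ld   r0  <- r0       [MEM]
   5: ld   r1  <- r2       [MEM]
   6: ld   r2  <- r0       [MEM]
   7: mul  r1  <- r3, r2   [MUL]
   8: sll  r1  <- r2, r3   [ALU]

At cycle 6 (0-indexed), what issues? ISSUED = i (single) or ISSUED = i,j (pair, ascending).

ISSUED = 7

[0] i0&i1  blt.BR+or.ALU  -- 2-wide
[1] i2  st.MEM  -- no-port MEM/MEM
[2] i3  ld.MEM  -- no-port MEM/MEM
[3] i4  ld.MEM  -- no-port MEM/MEM
[4] i5  ld.MEM  -- no-port MEM/MEM
[5] i6  ld.MEM  -- RAW r2
[6] i7  mul.MUL  -- WAW r1
[7] i8  sll.ALU  -- tail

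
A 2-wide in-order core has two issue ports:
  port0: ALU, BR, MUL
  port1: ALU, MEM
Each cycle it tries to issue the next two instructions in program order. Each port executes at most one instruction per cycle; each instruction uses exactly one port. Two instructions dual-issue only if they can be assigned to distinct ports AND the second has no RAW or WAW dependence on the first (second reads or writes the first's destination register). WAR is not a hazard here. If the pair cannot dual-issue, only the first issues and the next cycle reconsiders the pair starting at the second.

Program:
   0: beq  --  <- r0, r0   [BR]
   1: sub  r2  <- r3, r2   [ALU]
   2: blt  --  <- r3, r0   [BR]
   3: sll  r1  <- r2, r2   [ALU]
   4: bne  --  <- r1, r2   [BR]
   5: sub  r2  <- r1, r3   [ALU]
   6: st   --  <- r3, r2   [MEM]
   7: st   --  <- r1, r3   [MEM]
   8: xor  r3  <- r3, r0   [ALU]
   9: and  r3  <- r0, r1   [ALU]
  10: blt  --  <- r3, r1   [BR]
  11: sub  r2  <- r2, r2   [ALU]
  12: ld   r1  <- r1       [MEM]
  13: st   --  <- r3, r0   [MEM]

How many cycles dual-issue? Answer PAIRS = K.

PAIRS = 5

0. beq+sub @i0/i1  | dual
1. blt+sll @i2/i3  | dual
2. bne+sub @i4/i5  | dual
3. st @i6  | no-port MEM/MEM
4. st+xor @i7/i8  | dual
5. and @i9  | RAW r3
6. blt+sub @i10/i11  | dual
7. ld @i12  | no-port MEM/MEM
8. st @i13  | tail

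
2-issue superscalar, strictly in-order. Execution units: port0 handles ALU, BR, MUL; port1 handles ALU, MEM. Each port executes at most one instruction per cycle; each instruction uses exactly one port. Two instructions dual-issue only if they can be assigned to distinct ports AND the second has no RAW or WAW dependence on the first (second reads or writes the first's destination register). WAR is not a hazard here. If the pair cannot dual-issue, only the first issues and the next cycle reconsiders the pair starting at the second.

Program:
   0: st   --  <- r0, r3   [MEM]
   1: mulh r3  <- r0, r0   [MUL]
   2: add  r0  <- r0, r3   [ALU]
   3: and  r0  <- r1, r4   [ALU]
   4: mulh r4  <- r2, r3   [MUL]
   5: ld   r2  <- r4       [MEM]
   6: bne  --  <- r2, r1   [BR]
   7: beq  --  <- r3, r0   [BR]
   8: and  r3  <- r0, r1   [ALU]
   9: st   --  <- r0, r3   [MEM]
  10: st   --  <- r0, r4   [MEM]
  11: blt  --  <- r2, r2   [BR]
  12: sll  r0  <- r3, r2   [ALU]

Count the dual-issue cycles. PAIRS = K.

PAIRS = 4

c0: i0,i1 st.MEM mulh.MUL  dual
c1: i2 add.ALU  WAW r0
c2: i3,i4 and.ALU mulh.MUL  dual
c3: i5 ld.MEM  RAW r2
c4: i6 bne.BR  no-port BR/BR
c5: i7,i8 beq.BR and.ALU  dual
c6: i9 st.MEM  no-port MEM/MEM
c7: i10,i11 st.MEM blt.BR  dual
c8: i12 sll.ALU  tail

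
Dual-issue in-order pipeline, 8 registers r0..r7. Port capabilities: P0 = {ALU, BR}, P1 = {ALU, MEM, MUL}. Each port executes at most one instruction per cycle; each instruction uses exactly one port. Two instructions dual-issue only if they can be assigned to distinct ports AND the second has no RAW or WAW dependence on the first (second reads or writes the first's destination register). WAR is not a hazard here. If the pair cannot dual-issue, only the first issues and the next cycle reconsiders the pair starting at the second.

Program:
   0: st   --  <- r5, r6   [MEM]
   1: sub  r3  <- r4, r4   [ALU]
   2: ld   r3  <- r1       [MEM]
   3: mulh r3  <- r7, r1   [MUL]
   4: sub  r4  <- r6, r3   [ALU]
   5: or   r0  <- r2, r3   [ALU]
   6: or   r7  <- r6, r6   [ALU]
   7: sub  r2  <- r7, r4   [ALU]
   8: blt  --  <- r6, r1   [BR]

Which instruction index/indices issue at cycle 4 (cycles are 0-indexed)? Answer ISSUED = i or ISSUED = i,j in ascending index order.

ISSUED = 6

c0: i0/i1 st.MEM/sub.ALU  dual
c1: i2 ld.MEM  no-port MEM/MUL
c2: i3 mulh.MUL  RAW r3
c3: i4/i5 sub.ALU/or.ALU  dual
c4: i6 or.ALU  RAW r7
c5: i7/i8 sub.ALU/blt.BR  dual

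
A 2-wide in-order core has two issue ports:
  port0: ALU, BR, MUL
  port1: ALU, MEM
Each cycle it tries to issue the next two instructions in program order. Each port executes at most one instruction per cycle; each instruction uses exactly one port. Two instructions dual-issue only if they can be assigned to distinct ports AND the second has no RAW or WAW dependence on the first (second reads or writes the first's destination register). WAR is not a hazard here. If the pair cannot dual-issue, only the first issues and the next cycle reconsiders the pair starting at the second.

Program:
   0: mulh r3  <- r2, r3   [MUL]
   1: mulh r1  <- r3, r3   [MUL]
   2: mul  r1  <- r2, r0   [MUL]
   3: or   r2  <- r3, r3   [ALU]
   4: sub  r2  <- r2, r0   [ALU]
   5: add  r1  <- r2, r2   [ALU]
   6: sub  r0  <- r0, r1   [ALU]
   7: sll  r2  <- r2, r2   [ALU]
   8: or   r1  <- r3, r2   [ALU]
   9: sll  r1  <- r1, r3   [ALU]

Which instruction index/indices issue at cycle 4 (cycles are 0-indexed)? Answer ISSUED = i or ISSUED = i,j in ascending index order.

ISSUED = 5

#0 head=0: mulh i0 no-port MUL/MUL
#1 head=1: mulh i1 no-port MUL/MUL
#2 head=2: mul+or i2+i3 2-wide
#3 head=4: sub i4 RAW r2
#4 head=5: add i5 RAW r1
#5 head=6: sub+sll i6+i7 2-wide
#6 head=8: or i8 RAW+WAW r1
#7 head=9: sll i9 tail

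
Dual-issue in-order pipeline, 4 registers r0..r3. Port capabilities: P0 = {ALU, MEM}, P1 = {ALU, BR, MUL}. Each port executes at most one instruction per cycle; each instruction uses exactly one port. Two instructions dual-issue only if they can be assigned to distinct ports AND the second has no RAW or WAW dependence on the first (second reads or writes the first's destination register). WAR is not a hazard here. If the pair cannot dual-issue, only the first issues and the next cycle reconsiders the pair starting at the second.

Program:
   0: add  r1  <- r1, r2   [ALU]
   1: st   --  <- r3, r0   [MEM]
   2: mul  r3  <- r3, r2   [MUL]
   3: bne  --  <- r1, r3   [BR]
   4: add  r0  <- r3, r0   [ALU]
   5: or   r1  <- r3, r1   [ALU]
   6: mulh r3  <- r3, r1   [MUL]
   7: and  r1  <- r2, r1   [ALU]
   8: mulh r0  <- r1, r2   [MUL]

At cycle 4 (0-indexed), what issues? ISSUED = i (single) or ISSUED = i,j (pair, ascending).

  cy0 -> i0+i1 (add st) 2-wide
  cy1 -> i2 (mul) no-port MUL/BR
  cy2 -> i3+i4 (bne add) 2-wide
  cy3 -> i5 (or) RAW r1
  cy4 -> i6+i7 (mulh and) 2-wide
  cy5 -> i8 (mulh) tail

ISSUED = 6,7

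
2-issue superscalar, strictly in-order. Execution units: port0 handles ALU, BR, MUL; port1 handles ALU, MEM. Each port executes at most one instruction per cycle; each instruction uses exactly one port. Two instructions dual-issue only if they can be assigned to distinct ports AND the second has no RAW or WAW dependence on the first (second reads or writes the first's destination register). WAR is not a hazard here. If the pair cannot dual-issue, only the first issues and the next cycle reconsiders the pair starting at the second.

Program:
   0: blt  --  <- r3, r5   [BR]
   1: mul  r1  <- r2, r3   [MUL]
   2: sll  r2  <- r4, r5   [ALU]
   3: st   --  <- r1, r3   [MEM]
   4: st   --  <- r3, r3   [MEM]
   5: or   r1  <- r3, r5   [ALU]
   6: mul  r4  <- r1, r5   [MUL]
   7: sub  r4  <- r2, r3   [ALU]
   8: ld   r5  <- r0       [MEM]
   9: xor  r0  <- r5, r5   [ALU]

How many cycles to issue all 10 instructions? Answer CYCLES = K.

CYCLES = 7

0. blt @i0  | no-port BR/MUL
1. mul/sll @i1+i2  | pair
2. st @i3  | no-port MEM/MEM
3. st/or @i4+i5  | pair
4. mul @i6  | WAW r4
5. sub/ld @i7+i8  | pair
6. xor @i9  | tail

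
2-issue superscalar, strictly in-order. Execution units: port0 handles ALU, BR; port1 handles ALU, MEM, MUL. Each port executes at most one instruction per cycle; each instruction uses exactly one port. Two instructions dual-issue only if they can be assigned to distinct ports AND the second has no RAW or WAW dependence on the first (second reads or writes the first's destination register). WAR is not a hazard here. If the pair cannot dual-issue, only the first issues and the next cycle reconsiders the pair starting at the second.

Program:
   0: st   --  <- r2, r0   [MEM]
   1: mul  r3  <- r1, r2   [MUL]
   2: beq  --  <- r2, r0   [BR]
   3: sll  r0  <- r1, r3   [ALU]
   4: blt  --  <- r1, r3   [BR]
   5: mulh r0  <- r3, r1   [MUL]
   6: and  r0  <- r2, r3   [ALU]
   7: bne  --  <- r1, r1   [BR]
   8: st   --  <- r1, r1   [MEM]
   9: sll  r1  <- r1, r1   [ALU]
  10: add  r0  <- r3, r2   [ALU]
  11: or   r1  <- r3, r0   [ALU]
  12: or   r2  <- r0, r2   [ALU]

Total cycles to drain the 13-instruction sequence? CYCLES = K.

t=0 i0:st ; no-port MEM/MUL
t=1 i1+i2:mul/beq ; dual
t=2 i3+i4:sll/blt ; dual
t=3 i5:mulh ; WAW r0
t=4 i6+i7:and/bne ; dual
t=5 i8+i9:st/sll ; dual
t=6 i10:add ; RAW r0
t=7 i11+i12:or/or ; dual

CYCLES = 8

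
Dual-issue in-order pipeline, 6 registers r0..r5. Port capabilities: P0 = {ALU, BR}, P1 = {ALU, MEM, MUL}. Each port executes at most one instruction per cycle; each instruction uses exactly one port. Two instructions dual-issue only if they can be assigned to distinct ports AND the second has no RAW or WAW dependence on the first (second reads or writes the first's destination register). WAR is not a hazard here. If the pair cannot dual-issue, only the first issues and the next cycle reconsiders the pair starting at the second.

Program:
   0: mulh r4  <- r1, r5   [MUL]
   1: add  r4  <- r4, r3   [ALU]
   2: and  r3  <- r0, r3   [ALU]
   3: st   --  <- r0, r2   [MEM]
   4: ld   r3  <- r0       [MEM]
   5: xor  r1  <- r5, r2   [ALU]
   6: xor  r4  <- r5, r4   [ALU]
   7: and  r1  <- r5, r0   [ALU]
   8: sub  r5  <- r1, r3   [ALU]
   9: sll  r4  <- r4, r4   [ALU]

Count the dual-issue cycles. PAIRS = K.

0. mulh @i0  | RAW+WAW r4
1. add+and @i1&i2  | dual
2. st @i3  | no-port MEM/MEM
3. ld+xor @i4&i5  | dual
4. xor+and @i6&i7  | dual
5. sub+sll @i8&i9  | dual

PAIRS = 4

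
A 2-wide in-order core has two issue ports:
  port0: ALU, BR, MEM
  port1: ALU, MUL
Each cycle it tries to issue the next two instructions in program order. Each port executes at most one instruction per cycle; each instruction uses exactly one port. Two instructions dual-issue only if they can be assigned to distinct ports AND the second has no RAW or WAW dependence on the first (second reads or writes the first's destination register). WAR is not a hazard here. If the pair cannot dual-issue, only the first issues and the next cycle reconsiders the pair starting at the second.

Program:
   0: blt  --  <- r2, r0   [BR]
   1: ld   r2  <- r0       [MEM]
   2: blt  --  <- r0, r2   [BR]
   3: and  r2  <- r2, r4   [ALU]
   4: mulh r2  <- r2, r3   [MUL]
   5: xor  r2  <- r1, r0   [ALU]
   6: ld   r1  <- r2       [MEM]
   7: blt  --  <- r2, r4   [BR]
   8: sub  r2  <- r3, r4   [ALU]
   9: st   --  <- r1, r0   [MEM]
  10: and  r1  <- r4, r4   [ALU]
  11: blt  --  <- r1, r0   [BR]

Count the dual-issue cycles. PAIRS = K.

PAIRS = 3

0. blt @i0  | no-port BR/MEM
1. ld @i1  | no-port MEM/BR
2. blt;and @i2+i3  | pair
3. mulh @i4  | WAW r2
4. xor @i5  | RAW r2
5. ld @i6  | no-port MEM/BR
6. blt;sub @i7+i8  | pair
7. st;and @i9+i10  | pair
8. blt @i11  | tail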